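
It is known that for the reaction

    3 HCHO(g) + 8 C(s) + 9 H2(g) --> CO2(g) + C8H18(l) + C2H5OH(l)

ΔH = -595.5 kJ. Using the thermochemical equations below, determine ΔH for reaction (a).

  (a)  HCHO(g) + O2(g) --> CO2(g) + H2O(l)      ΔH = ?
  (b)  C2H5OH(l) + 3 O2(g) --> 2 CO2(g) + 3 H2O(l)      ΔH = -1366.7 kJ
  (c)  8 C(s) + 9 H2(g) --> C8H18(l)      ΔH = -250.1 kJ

(a) × 3: contributes 3·x
(b) reversed: +1366.7 kJ
(c) as written: -250.1 kJ
-595.5 = (+1366.7) + (-250.1) + 3·x
x = (-595.5 − (+1116.6)) / (3) = -570.7 kJ

ΔH = -570.7 kJ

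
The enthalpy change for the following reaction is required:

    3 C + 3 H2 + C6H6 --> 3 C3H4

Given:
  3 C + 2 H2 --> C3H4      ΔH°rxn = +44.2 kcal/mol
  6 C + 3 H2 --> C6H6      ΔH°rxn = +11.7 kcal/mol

ΔH°rxn = 120.9 kcal/mol

equation 1 × 3: (3)·(+44.2) = +132.6 kcal/mol
equation 2 reversed: -11.7 kcal/mol
By Hess's law, ΔH°rxn = (3)·(+44.2) + (-1)·(+11.7) = 120.9 kcal/mol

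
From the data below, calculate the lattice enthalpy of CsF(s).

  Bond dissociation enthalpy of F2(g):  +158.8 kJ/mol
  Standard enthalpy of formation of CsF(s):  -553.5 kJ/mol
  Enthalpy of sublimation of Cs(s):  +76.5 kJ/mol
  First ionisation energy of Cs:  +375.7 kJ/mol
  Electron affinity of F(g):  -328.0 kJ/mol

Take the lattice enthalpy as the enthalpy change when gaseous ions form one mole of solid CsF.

ΔHf° = 1·ΔHsub + 1·(ΣIE) + 1/2·D(F2) + 1·EA + U
-553.5 = 1·(+76.5) + 1·(+375.7) + 1/2·(+158.8) + 1·(-328.0) + U
U = -553.5 − (+203.6) = -757.1 kJ/mol

U = -757.1 kJ/mol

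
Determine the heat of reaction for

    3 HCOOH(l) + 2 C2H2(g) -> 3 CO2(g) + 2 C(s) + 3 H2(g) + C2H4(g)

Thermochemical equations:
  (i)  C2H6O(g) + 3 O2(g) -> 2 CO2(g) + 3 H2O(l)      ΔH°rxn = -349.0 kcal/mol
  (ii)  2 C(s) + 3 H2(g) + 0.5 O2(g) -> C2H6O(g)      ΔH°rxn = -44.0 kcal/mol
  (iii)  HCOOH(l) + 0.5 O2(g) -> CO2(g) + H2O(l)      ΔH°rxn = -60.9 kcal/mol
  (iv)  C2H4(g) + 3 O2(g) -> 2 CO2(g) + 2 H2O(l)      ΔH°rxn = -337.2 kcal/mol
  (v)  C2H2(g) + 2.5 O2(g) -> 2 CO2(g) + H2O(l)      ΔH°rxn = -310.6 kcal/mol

ΔH°rxn = -73.7 kcal/mol

(i) reversed: +349.0 kcal/mol
(ii) reversed: +44.0 kcal/mol
(iii) × 3: (3)·(-60.9) = -182.7 kcal/mol
(iv) reversed: +337.2 kcal/mol
(v) × 2: (2)·(-310.6) = -621.2 kcal/mol
ΔH°rxn = (-1)·(-349.0) + (-1)·(-44.0) + (3)·(-60.9) + (-1)·(-337.2) + (2)·(-310.6) = -73.7 kcal/mol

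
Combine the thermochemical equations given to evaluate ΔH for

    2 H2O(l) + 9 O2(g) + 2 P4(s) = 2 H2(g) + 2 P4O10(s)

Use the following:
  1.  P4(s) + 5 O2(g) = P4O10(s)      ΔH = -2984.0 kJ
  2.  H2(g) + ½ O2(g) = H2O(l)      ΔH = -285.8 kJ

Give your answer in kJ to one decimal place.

ΔH = -5396.4 kJ

eq. 1 × 2: (2)·(-2984.0) = -5968.0 kJ
eq. 2 reversed and × 2: (-2)·(-285.8) = +571.6 kJ
ΔH = (2)·(-2984.0) + (-2)·(-285.8) = -5396.4 kJ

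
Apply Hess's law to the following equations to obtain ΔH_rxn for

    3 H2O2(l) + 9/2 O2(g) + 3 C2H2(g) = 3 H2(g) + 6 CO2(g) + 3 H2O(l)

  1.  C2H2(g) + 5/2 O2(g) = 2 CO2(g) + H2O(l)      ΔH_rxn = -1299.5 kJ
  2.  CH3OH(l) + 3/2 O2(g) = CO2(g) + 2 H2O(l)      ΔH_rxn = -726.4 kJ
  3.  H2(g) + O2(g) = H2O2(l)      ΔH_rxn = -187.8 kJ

eq. 1 × 3: (3)·(-1299.5) = -3898.5 kJ
eq. 2: not needed.
eq. 3 reversed and × 3: (-3)·(-187.8) = +563.4 kJ
Combining the equations, ΔH_rxn = (3)·(-1299.5) + (-3)·(-187.8) = -3335.1 kJ

ΔH_rxn = -3335.1 kJ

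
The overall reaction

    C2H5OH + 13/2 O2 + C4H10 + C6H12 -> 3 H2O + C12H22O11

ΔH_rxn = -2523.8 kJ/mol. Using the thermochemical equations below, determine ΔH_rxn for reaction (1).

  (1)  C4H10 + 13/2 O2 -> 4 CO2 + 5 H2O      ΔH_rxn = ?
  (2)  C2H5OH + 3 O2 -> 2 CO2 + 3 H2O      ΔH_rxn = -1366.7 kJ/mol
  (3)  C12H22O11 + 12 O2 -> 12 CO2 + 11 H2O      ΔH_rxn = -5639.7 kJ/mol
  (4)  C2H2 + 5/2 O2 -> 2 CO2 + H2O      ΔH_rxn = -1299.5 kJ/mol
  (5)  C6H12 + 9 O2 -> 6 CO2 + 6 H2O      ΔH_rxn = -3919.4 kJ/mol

ΔH_rxn = -2877.4 kJ/mol

(1) as written (C4H10 already on the reactant side): contributes x
(2) as written (C2H5OH already on the reactant side): -1366.7 kJ/mol
(3) reversed (C12H22O11 must end up as a product): +5639.7 kJ/mol
(4): not needed (C2H2 appears nowhere else).
(5) as written (C6H12 already on the reactant side): -3919.4 kJ/mol
-2523.8 = (-1366.7) + (+5639.7) + (-3919.4) + x
x = (-2523.8 − (+353.6)) / (1) = -2877.4 kJ/mol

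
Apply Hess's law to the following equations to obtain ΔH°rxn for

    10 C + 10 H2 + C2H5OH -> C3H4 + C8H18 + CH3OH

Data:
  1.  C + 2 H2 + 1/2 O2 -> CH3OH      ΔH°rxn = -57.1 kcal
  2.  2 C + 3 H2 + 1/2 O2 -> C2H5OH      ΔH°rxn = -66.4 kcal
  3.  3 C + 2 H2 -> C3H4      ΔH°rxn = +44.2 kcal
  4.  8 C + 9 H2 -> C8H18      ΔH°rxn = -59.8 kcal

eq. 1 as written: -57.1 kcal
eq. 2 reversed: +66.4 kcal
eq. 3 as written: +44.2 kcal
eq. 4 as written: -59.8 kcal
Combining the equations, ΔH°rxn = (-57.1) + (+66.4) + (+44.2) + (-59.8) = -6.3 kcal

ΔH°rxn = -6.3 kcal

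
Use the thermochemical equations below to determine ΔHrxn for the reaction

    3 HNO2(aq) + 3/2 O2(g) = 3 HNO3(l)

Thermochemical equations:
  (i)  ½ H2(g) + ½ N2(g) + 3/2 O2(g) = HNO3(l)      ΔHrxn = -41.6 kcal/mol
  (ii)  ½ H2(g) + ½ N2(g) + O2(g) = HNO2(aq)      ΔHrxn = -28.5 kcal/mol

ΔHrxn = -39.3 kcal/mol

(i) × 3: (3)·(-41.6) = -124.8 kcal/mol
(ii) reversed and × 3: (-3)·(-28.5) = +85.5 kcal/mol
Since enthalpy is a state function, ΔHrxn = (-124.8) + (+85.5) = -39.3 kcal/mol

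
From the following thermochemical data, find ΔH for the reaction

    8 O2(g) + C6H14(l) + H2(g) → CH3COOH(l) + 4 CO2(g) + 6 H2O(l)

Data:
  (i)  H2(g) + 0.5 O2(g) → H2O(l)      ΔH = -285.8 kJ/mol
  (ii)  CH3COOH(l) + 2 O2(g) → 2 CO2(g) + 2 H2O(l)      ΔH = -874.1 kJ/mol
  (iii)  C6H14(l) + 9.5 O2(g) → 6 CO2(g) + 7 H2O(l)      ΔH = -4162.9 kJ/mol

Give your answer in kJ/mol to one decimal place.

(i) as written (H2(g) already on the reactant side): -285.8 kJ/mol
(ii) reversed (reverse to put CH3COOH(l) on the product side): +874.1 kJ/mol
(iii) as written (C6H14(l) already on the reactant side): -4162.9 kJ/mol
Summing the manipulated equations, ΔH = (-285.8) + (+874.1) + (-4162.9) = -3574.6 kJ/mol

ΔH = -3574.6 kJ/mol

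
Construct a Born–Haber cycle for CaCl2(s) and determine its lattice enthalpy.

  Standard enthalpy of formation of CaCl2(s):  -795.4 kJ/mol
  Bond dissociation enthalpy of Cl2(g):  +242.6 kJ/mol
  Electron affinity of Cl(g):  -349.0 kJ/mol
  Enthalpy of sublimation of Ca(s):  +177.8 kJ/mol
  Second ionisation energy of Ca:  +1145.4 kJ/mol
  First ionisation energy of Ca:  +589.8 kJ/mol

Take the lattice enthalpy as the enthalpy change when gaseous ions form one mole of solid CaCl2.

ΔHf° = 1·ΔHsub + 1·(ΣIE) + 1·D(Cl2) + 2·EA + U
-795.4 = 1·(+177.8) + 1·(+1735.2) + 1·(+242.6) + 2·(-349.0) + U
U = -795.4 − (+1457.6) = -2253.0 kJ/mol

U = -2253.0 kJ/mol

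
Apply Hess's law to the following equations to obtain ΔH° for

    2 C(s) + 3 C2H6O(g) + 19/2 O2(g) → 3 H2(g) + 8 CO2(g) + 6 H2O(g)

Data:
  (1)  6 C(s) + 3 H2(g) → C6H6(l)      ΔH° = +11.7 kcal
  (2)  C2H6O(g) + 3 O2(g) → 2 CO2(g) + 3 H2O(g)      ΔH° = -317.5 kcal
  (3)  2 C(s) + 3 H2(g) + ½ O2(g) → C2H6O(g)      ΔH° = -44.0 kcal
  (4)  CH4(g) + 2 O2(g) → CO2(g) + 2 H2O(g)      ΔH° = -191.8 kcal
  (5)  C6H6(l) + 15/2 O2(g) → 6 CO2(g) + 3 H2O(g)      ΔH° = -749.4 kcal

ΔH° = -967.2 kcal

(1) as written: +11.7 kcal
(2) as written: -317.5 kcal
(3) reversed and × 2: (-2)·(-44.0) = +88.0 kcal
(4): not needed (CH4(g) appears nowhere else).
(5) as written: -749.4 kcal
Since enthalpy is a state function, ΔH° = (1)·(+11.7) + (1)·(-317.5) + (-2)·(-44.0) + (1)·(-749.4) = -967.2 kcal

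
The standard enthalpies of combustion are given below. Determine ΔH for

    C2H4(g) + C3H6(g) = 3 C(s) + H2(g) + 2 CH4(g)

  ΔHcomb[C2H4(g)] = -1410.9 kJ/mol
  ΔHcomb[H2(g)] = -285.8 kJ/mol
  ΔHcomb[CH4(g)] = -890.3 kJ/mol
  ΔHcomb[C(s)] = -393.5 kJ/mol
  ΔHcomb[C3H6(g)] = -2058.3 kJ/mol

Using ΔH = Σ nΔHc°(reactants) − Σ nΔHc°(products):
= [1·(-1410.9) + 1·(-2058.3)] − [3·(-393.5) + 1·(-285.8) + 2·(-890.3)]
= -222.3 kJ/mol

ΔH = -222.3 kJ/mol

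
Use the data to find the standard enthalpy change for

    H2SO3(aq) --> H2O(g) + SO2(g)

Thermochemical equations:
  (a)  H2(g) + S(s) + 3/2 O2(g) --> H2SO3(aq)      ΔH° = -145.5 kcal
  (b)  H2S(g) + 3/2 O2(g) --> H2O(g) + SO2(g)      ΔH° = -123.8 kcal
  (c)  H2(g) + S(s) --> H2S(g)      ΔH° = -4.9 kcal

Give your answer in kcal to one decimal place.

(a) reversed: +145.5 kcal
(b) as written: -123.8 kcal
(c) as written: -4.9 kcal
Since enthalpy is a state function, ΔH° = (+145.5) + (-123.8) + (-4.9) = 16.8 kcal

ΔH° = 16.8 kcal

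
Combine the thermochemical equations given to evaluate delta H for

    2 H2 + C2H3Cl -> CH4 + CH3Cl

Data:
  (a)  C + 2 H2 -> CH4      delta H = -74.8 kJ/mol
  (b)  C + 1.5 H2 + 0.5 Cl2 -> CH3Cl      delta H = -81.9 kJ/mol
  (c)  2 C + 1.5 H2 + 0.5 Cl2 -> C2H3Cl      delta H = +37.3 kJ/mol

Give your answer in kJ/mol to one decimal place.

delta H = -194.0 kJ/mol

(a) as written: -74.8 kJ/mol
(b) as written: -81.9 kJ/mol
(c) reversed: -37.3 kJ/mol
delta H = (1)·(-74.8) + (1)·(-81.9) + (-1)·(+37.3) = -194.0 kJ/mol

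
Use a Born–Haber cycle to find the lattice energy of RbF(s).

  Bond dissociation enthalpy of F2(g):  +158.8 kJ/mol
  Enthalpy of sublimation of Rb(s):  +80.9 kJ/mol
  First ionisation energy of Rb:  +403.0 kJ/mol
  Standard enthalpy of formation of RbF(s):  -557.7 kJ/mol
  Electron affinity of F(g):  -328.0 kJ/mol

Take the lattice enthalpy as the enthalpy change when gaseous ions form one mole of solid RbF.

ΔHf° = 1·ΔHsub + 1·(ΣIE) + 1/2·D(F2) + 1·EA + U
-557.7 = 1·(+80.9) + 1·(+403.0) + 1/2·(+158.8) + 1·(-328.0) + U
U = -557.7 − (+235.3) = -793.0 kJ/mol

U = -793.0 kJ/mol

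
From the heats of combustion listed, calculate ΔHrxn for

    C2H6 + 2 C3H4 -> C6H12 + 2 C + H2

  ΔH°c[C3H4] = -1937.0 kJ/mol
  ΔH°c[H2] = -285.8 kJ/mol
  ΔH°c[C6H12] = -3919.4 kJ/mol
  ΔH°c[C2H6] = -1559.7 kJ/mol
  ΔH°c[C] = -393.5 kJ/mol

ΔHrxn = -441.5 kJ/mol

With combustion enthalpies, reactants minus products:
= [1·(-1559.7) + 2·(-1937.0)] − [1·(-3919.4) + 2·(-393.5) + 1·(-285.8)]
= -441.5 kJ/mol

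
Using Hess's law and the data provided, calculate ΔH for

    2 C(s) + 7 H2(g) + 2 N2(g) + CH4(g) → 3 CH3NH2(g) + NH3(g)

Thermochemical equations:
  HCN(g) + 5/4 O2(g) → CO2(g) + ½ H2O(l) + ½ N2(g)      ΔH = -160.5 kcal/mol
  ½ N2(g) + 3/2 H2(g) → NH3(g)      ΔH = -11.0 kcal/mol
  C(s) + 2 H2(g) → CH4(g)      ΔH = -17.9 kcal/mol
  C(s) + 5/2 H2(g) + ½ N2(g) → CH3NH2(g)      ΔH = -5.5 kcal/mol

ΔH = -9.6 kcal/mol

equation 1: not needed.
equation 2 as written: -11.0 kcal/mol
equation 3 reversed: +17.9 kcal/mol
equation 4 × 3: (3)·(-5.5) = -16.5 kcal/mol
ΔH = (-11.0) + (+17.9) + (-16.5) = -9.6 kcal/mol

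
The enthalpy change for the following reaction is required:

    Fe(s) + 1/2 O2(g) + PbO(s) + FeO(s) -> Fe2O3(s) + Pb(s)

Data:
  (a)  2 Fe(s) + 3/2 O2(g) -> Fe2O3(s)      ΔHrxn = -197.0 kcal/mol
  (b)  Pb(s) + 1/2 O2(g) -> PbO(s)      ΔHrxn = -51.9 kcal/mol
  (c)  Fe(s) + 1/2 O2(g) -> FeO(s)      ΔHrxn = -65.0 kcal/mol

ΔHrxn = -80.1 kcal/mol

(a) as written (Fe2O3(s) already on the product side): -197.0 kcal/mol
(b) reversed (reverse to put PbO(s) on the reactant side): +51.9 kcal/mol
(c) reversed (FeO(s) must end up as a reactant): +65.0 kcal/mol
Summing the manipulated equations, ΔHrxn = (1)·(-197.0) + (-1)·(-51.9) + (-1)·(-65.0) = -80.1 kcal/mol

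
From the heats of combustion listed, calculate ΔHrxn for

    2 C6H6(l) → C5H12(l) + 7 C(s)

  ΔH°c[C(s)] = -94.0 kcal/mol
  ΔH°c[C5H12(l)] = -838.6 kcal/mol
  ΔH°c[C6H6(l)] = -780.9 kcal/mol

With combustion enthalpies, reactants minus products:
= [2·(-780.9)] − [1·(-838.6) + 7·(-94.0)]
= -65.2 kcal/mol

ΔHrxn = -65.2 kcal/mol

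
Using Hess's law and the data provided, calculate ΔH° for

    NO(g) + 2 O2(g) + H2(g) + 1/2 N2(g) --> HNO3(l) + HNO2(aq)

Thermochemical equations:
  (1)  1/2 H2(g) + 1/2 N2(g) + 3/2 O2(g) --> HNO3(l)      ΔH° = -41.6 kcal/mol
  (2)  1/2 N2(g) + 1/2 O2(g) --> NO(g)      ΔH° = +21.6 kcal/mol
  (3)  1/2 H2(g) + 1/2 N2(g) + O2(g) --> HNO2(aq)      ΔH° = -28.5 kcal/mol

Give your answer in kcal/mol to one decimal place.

(1) as written (HNO3(l) already on the product side): -41.6 kcal/mol
(2) reversed (NO(g) must end up as a reactant): -21.6 kcal/mol
(3) as written (HNO2(aq) already on the product side): -28.5 kcal/mol
ΔH° = (1)·(-41.6) + (-1)·(+21.6) + (1)·(-28.5) = -91.7 kcal/mol

ΔH° = -91.7 kcal/mol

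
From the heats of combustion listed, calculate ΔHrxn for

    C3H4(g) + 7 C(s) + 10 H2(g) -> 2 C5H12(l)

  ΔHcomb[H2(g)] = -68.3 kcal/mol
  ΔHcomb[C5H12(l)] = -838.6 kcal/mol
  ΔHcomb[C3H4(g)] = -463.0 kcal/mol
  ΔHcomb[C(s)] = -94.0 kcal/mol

ΔHrxn = -126.8 kcal/mol

With combustion enthalpies, reactants minus products:
= [1·(-463.0) + 7·(-94.0) + 10·(-68.3)] − [2·(-838.6)]
= -126.8 kcal/mol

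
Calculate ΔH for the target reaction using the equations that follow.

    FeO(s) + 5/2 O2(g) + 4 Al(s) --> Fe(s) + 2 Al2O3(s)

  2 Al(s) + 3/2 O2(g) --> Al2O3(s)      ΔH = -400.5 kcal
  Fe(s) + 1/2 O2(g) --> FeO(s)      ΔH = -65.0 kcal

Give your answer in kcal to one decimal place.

ΔH = -736.0 kcal

equation 1 × 2 (scale by 2 for the 2 Al2O3(s)): (2)·(-400.5) = -801.0 kcal
equation 2 reversed (FeO(s) must end up as a reactant): +65.0 kcal
ΔH = (2)·(-400.5) + (-1)·(-65.0) = -736.0 kcal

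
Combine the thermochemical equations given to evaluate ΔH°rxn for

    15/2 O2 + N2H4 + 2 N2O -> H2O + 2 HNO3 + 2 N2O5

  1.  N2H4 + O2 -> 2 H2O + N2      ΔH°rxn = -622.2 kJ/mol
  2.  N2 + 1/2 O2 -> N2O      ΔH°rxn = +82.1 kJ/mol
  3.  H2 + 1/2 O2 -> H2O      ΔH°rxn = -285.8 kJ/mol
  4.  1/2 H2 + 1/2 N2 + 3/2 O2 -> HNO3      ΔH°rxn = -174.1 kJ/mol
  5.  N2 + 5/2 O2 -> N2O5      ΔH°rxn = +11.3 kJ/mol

eq. 1 as written (N2H4 already on the reactant side): -622.2 kJ/mol
eq. 2 reversed and × 2 (reverse to put N2O on the reactant side; scale by 2 for the 2 N2O): (-2)·(+82.1) = -164.2 kJ/mol
eq. 3 reversed: +285.8 kJ/mol
eq. 4 × 2 (scale by 2 for the 2 HNO3): (2)·(-174.1) = -348.2 kJ/mol
eq. 5 × 2 (×2 to match 2 N2O5 in the target): (2)·(+11.3) = +22.6 kJ/mol
Combining the equations, ΔH°rxn = (1)·(-622.2) + (-2)·(+82.1) + (-1)·(-285.8) + (2)·(-174.1) + (2)·(+11.3) = -826.2 kJ/mol

ΔH°rxn = -826.2 kJ/mol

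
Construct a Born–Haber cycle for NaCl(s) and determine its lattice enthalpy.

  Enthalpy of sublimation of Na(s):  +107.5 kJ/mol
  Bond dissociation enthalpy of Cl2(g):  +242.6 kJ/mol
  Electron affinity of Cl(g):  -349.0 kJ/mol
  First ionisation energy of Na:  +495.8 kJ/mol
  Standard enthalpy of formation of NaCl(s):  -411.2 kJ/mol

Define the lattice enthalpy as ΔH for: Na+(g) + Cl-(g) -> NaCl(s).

ΔHf° = 1·ΔHsub + 1·(ΣIE) + 1/2·D(Cl2) + 1·EA + U
-411.2 = 1·(+107.5) + 1·(+495.8) + 1/2·(+242.6) + 1·(-349.0) + U
U = -411.2 − (+375.6) = -786.8 kJ/mol

U = -786.8 kJ/mol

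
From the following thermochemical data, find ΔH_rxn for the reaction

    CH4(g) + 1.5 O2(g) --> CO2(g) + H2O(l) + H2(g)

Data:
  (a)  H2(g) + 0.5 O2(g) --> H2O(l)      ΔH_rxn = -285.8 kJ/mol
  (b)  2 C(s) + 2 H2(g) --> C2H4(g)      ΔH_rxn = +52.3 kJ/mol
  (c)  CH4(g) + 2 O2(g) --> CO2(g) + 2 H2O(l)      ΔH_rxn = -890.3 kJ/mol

ΔH_rxn = -604.5 kJ/mol

(a) reversed: +285.8 kJ/mol
(b): not needed.
(c) as written: -890.3 kJ/mol
ΔH_rxn = (-1)·(-285.8) + (1)·(-890.3) = -604.5 kJ/mol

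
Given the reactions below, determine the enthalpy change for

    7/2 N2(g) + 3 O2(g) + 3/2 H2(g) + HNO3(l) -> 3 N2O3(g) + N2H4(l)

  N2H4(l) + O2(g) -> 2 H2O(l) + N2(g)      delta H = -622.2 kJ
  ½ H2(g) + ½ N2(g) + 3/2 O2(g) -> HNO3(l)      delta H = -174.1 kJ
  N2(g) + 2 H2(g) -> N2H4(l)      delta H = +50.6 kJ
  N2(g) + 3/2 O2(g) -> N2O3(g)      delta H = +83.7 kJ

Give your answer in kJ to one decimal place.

delta H = 475.8 kJ

equation 1: not needed.
equation 2 reversed: +174.1 kJ
equation 3 as written: +50.6 kJ
equation 4 × 3: (3)·(+83.7) = +251.1 kJ
By Hess's law, delta H = (-1)·(-174.1) + (1)·(+50.6) + (3)·(+83.7) = 475.8 kJ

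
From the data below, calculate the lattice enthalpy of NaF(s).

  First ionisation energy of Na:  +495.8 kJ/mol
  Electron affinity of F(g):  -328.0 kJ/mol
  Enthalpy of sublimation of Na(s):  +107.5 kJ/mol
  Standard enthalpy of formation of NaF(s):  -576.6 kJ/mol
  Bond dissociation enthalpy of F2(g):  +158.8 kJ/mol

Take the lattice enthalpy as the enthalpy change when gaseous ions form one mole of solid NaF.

U = -931.3 kJ/mol

ΔHf° = 1·ΔHsub + 1·(ΣIE) + 1/2·D(F2) + 1·EA + U
-576.6 = 1·(+107.5) + 1·(+495.8) + 1/2·(+158.8) + 1·(-328.0) + U
U = -576.6 − (+354.7) = -931.3 kJ/mol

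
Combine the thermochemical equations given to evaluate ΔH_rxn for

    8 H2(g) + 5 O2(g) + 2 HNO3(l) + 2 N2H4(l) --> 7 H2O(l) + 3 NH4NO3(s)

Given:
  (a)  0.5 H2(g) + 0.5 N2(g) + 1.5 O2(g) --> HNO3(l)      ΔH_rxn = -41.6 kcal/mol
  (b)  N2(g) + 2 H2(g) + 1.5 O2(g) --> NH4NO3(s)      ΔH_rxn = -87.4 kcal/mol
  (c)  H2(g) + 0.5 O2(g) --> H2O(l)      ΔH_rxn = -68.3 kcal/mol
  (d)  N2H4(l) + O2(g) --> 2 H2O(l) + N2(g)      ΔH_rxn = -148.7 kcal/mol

(a) reversed and × 2: (-2)·(-41.6) = +83.2 kcal/mol
(b) × 3: (3)·(-87.4) = -262.2 kcal/mol
(c) × 3: (3)·(-68.3) = -204.9 kcal/mol
(d) × 2: (2)·(-148.7) = -297.4 kcal/mol
By Hess's law, ΔH_rxn = (-2)·(-41.6) + (3)·(-87.4) + (3)·(-68.3) + (2)·(-148.7) = -681.3 kcal/mol

ΔH_rxn = -681.3 kcal/mol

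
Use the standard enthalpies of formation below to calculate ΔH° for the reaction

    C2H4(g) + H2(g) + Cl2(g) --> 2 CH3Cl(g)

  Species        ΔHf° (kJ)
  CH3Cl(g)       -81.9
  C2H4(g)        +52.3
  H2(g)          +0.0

Products: 2·(-81.9) = -163.8
Reactants: 1·(+52.3) + 1·(+0.0) + 1·(+0.0) = +52.3
ΔH° = (-163.8) − (+52.3) = -216.1 kJ

ΔH° = -216.1 kJ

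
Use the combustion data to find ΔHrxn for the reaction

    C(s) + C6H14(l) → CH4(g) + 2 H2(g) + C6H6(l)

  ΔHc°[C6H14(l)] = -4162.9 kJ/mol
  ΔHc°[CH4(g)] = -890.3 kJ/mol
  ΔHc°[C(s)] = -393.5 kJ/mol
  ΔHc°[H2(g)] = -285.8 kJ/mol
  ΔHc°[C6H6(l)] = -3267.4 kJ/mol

With combustion enthalpies, reactants minus products:
= [1·(-393.5) + 1·(-4162.9)] − [1·(-890.3) + 2·(-285.8) + 1·(-3267.4)]
= 172.9 kJ/mol

ΔHrxn = 172.9 kJ/mol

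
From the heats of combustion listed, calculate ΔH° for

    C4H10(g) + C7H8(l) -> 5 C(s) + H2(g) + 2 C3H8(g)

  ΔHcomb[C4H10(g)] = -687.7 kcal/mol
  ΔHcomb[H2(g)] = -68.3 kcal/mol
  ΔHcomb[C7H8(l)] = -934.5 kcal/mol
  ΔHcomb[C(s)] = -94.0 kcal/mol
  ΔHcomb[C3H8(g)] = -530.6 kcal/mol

Using ΔH = Σ nΔHc°(reactants) − Σ nΔHc°(products):
= [1·(-687.7) + 1·(-934.5)] − [5·(-94.0) + 1·(-68.3) + 2·(-530.6)]
= -22.7 kcal/mol

ΔH° = -22.7 kcal/mol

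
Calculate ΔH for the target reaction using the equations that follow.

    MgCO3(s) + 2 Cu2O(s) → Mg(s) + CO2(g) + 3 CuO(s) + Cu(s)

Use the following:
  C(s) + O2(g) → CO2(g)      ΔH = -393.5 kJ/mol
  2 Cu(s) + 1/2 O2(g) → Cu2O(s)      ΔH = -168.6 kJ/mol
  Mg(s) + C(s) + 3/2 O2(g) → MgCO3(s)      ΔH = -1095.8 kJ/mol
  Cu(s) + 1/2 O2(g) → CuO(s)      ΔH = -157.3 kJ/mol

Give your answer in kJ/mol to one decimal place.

equation 1 as written: -393.5 kJ/mol
equation 2 reversed and × 2: (-2)·(-168.6) = +337.2 kJ/mol
equation 3 reversed: +1095.8 kJ/mol
equation 4 × 3: (3)·(-157.3) = -471.9 kJ/mol
Summing the manipulated equations, ΔH = (1)·(-393.5) + (-2)·(-168.6) + (-1)·(-1095.8) + (3)·(-157.3) = 567.6 kJ/mol

ΔH = 567.6 kJ/mol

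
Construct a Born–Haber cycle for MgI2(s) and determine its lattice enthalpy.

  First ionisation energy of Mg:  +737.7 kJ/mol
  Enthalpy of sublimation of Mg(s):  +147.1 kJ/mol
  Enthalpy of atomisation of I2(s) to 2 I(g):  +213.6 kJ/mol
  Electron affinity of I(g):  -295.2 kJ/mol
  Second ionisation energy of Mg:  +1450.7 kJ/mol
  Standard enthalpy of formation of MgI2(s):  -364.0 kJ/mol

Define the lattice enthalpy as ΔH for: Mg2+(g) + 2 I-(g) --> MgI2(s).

ΔHf° = 1·ΔHsub + 1·(ΣIE) + 1·D(I2) + 2·EA + U
-364.0 = 1·(+147.1) + 1·(+2188.4) + 1·(+213.6) + 2·(-295.2) + U
U = -364.0 − (+1958.7) = -2322.7 kJ/mol

U = -2322.7 kJ/mol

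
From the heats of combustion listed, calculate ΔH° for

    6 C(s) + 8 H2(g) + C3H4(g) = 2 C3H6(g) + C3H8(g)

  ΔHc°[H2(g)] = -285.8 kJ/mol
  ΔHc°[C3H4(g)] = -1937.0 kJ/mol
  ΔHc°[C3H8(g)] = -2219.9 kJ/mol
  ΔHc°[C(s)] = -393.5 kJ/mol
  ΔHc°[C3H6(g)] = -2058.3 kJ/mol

Using ΔH = Σ nΔHc°(reactants) − Σ nΔHc°(products):
= [6·(-393.5) + 8·(-285.8) + 1·(-1937.0)] − [2·(-2058.3) + 1·(-2219.9)]
= -247.9 kJ/mol

ΔH° = -247.9 kJ/mol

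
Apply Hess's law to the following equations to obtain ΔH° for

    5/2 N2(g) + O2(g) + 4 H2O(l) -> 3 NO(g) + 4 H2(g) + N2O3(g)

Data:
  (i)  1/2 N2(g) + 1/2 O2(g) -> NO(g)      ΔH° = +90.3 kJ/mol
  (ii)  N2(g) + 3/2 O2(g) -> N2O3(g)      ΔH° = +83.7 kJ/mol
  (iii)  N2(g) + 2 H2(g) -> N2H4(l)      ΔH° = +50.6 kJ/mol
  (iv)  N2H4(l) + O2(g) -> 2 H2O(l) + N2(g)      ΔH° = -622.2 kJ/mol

ΔH° = 1497.8 kJ/mol

(i) × 3: (3)·(+90.3) = +270.9 kJ/mol
(ii) as written: +83.7 kJ/mol
(iii) reversed and × 2: (-2)·(+50.6) = -101.2 kJ/mol
(iv) reversed and × 2: (-2)·(-622.2) = +1244.4 kJ/mol
Since enthalpy is a state function, ΔH° = (+270.9) + (+83.7) + (-101.2) + (+1244.4) = 1497.8 kJ/mol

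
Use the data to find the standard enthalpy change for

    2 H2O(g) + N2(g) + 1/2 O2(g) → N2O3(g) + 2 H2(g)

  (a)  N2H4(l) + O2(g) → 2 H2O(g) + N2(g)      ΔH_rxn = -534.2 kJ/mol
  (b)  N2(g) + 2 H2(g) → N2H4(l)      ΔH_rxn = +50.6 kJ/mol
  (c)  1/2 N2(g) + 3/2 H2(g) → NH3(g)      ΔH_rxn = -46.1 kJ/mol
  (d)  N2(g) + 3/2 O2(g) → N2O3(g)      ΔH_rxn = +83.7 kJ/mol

ΔH_rxn = 567.3 kJ/mol

(a) reversed: +534.2 kJ/mol
(b) reversed: -50.6 kJ/mol
(c): not needed.
(d) as written: +83.7 kJ/mol
ΔH_rxn = (-1)·(-534.2) + (-1)·(+50.6) + (1)·(+83.7) = 567.3 kJ/mol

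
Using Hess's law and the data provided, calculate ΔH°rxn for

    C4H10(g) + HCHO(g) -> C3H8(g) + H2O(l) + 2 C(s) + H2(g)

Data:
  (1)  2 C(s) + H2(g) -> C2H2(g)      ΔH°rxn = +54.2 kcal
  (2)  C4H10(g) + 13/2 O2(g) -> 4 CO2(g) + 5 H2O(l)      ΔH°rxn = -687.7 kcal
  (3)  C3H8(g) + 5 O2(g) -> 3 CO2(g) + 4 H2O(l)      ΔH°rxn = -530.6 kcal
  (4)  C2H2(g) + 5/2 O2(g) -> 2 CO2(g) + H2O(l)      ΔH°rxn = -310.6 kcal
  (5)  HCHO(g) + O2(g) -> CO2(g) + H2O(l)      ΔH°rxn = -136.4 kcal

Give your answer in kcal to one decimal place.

(1) reversed (C(s) must end up as a product): -54.2 kcal
(2) as written (C4H10(g) already on the reactant side): -687.7 kcal
(3) reversed (reverse to put C3H8(g) on the product side): +530.6 kcal
(4) reversed: +310.6 kcal
(5) as written (HCHO(g) already on the reactant side): -136.4 kcal
ΔH°rxn = (-1)·(+54.2) + (1)·(-687.7) + (-1)·(-530.6) + (-1)·(-310.6) + (1)·(-136.4) = -37.1 kcal

ΔH°rxn = -37.1 kcal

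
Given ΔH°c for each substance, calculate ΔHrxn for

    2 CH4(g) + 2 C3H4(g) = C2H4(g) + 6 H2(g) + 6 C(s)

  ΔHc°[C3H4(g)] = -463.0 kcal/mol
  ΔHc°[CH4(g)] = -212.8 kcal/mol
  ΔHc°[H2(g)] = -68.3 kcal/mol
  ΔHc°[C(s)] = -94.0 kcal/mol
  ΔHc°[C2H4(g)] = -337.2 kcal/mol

With combustion enthalpies, reactants minus products:
= [2·(-212.8) + 2·(-463.0)] − [1·(-337.2) + 6·(-68.3) + 6·(-94.0)]
= -40.6 kcal/mol

ΔHrxn = -40.6 kcal/mol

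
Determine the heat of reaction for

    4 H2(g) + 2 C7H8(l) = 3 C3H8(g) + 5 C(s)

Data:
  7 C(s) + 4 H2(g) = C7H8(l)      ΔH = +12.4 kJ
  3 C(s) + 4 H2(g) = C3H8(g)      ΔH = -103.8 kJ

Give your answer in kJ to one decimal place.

ΔH = -336.2 kJ

equation 1 reversed and × 2: (-2)·(+12.4) = -24.8 kJ
equation 2 × 3: (3)·(-103.8) = -311.4 kJ
ΔH = (-24.8) + (-311.4) = -336.2 kJ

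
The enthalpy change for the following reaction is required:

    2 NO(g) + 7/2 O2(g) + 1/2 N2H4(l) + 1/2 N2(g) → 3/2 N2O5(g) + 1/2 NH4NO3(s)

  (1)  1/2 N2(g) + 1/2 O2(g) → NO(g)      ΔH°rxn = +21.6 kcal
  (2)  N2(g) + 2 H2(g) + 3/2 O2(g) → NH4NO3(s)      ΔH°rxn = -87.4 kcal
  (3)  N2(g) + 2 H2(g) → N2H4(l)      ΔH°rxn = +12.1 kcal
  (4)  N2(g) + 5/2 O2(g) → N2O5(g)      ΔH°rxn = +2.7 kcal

ΔH°rxn = -88.9 kcal

(1) reversed and × 2 (reverse to put NO(g) on the reactant side; scale by 2 for the 2 NO(g)): (-2)·(+21.6) = -43.2 kcal
(2) × 1/2 (×1/2 to match 1/2 NH4NO3(s) in the target): (1/2)·(-87.4) = -43.7 kcal
(3) reversed and × 1/2 (reverse to put N2H4(l) on the reactant side; scale by 1/2 for the 1/2 N2H4(l)): (-1/2)·(+12.1) = -6.05 kcal
(4) × 3/2 (×3/2 to match 3/2 N2O5(g) in the target): (3/2)·(+2.7) = +4.05 kcal
Summing the manipulated equations, ΔH°rxn = (-43.2) + (-43.7) + (-6.05) + (+4.05) = -88.9 kcal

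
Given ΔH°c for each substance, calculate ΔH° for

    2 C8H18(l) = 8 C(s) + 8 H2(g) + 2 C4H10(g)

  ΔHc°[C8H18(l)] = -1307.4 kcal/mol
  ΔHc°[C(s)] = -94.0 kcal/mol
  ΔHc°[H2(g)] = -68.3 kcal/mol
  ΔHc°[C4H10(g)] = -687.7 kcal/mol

ΔH° = 59.0 kcal/mol

With combustion enthalpies, reactants minus products:
= [2·(-1307.4)] − [8·(-94.0) + 8·(-68.3) + 2·(-687.7)]
= 59.0 kcal/mol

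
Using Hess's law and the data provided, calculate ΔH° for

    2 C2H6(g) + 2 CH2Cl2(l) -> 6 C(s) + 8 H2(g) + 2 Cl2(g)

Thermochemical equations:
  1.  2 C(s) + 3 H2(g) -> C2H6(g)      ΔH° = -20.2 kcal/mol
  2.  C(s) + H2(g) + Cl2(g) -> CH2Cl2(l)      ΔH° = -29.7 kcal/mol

ΔH° = 99.8 kcal/mol

eq. 1 reversed and × 2 (C2H6(g) must end up as a reactant; scale by 2 for the 2 C2H6(g)): (-2)·(-20.2) = +40.4 kcal/mol
eq. 2 reversed and × 2 (CH2Cl2(l) must end up as a reactant; ×2 to match 2 CH2Cl2(l) in the target): (-2)·(-29.7) = +59.4 kcal/mol
Combining the equations, ΔH° = (-2)·(-20.2) + (-2)·(-29.7) = 99.8 kcal/mol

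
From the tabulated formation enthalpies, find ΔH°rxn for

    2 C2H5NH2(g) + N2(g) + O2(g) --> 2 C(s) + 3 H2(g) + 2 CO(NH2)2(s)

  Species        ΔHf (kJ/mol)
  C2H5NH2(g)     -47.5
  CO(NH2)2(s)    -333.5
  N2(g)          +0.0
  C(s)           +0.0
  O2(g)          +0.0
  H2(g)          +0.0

ΔH°rxn = -572.0 kJ/mol

Products: 2·(+0.0) + 3·(+0.0) + 2·(-333.5) = -667.0
Reactants: 2·(-47.5) + 1·(+0.0) + 1·(+0.0) = -95.0
ΔH°rxn = (-667.0) − (-95.0) = -572.0 kJ/mol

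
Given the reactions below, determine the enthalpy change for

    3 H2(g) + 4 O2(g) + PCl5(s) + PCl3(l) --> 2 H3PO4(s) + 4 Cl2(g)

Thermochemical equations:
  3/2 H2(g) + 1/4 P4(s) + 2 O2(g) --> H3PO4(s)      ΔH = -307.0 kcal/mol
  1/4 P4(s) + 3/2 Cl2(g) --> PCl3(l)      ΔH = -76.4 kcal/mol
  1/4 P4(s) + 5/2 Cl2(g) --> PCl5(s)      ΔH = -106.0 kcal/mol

equation 1 × 2: (2)·(-307.0) = -614.0 kcal/mol
equation 2 reversed: +76.4 kcal/mol
equation 3 reversed: +106.0 kcal/mol
ΔH = (2)·(-307.0) + (-1)·(-76.4) + (-1)·(-106.0) = -431.6 kcal/mol

ΔH = -431.6 kcal/mol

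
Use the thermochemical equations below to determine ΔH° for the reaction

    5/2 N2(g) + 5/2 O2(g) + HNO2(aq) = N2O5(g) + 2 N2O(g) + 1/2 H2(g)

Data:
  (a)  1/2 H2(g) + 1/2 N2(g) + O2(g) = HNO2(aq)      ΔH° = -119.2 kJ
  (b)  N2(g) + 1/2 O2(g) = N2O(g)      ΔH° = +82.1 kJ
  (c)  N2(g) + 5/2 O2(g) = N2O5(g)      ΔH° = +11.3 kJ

ΔH° = 294.7 kJ

(a) reversed (HNO2(aq) must end up as a reactant): +119.2 kJ
(b) × 2 (×2 to match 2 N2O(g) in the target): (2)·(+82.1) = +164.2 kJ
(c) as written (N2O5(g) already on the product side): +11.3 kJ
Combining the equations, ΔH° = (+119.2) + (+164.2) + (+11.3) = 294.7 kJ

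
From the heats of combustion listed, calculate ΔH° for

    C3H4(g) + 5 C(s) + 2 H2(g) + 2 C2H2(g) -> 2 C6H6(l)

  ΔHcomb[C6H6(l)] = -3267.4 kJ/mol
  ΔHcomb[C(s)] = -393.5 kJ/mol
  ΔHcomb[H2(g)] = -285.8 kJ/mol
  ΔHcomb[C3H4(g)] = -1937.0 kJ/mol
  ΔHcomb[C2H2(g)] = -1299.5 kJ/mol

ΔH° = -540.3 kJ/mol

Using ΔH = Σ nΔHc°(reactants) − Σ nΔHc°(products):
= [1·(-1937.0) + 5·(-393.5) + 2·(-285.8) + 2·(-1299.5)] − [2·(-3267.4)]
= -540.3 kJ/mol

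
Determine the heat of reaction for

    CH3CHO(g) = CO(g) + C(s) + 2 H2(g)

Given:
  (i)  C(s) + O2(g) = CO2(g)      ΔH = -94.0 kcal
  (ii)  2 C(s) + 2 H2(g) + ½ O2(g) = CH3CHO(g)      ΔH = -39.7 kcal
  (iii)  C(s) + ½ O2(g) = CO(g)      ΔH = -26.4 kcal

ΔH = 13.3 kcal

(i): not needed.
(ii) reversed: +39.7 kcal
(iii) as written: -26.4 kcal
Combining the equations, ΔH = (-1)·(-39.7) + (1)·(-26.4) = 13.3 kcal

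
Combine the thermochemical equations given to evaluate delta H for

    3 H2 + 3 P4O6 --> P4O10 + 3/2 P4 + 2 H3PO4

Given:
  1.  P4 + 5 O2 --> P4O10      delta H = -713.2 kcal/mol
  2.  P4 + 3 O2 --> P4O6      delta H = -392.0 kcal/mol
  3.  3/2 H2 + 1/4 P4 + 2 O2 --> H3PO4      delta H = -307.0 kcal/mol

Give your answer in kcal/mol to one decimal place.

eq. 1 as written: -713.2 kcal/mol
eq. 2 reversed and × 3: (-3)·(-392.0) = +1176.0 kcal/mol
eq. 3 × 2: (2)·(-307.0) = -614.0 kcal/mol
delta H = (-713.2) + (+1176.0) + (-614.0) = -151.2 kcal/mol

delta H = -151.2 kcal/mol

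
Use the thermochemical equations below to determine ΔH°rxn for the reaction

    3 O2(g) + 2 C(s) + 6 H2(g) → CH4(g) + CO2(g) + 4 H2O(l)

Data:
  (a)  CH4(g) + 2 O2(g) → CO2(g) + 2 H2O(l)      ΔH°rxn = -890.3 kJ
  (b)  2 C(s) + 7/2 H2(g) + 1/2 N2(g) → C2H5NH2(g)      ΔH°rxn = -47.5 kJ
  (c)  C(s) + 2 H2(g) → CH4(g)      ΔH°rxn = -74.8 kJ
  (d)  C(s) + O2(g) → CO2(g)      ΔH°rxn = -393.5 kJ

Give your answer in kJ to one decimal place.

ΔH°rxn = -1611.5 kJ

(a) × 2 (×2 to match 4 H2O(l) in the target): (2)·(-890.3) = -1780.6 kJ
(b): not needed (N2(g) appears nowhere else).
(c) × 3: (3)·(-74.8) = -224.4 kJ
(d) reversed: +393.5 kJ
ΔH°rxn = (2)·(-890.3) + (3)·(-74.8) + (-1)·(-393.5) = -1611.5 kJ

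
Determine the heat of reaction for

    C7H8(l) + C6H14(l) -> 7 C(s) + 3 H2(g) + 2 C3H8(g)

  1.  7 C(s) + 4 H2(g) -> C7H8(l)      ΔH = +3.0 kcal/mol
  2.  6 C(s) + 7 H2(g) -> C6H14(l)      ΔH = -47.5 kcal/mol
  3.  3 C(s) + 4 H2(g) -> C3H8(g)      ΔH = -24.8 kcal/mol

eq. 1 reversed: -3.0 kcal/mol
eq. 2 reversed: +47.5 kcal/mol
eq. 3 × 2: (2)·(-24.8) = -49.6 kcal/mol
By Hess's law, ΔH = (-1)·(+3.0) + (-1)·(-47.5) + (2)·(-24.8) = -5.1 kcal/mol

ΔH = -5.1 kcal/mol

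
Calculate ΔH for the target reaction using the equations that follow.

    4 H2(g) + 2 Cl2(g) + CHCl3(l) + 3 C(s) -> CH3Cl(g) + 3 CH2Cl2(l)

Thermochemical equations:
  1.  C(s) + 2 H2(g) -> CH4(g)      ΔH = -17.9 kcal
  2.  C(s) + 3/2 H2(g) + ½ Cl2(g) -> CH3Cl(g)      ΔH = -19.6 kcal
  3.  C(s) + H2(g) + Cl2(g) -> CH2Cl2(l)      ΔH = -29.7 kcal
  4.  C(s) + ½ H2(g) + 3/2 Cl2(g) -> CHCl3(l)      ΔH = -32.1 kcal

ΔH = -76.6 kcal

eq. 1: not needed (CH4(g) appears nowhere else).
eq. 2 as written (CH3Cl(g) already on the product side): -19.6 kcal
eq. 3 × 3 (×3 to match 3 CH2Cl2(l) in the target): (3)·(-29.7) = -89.1 kcal
eq. 4 reversed (reverse to put CHCl3(l) on the reactant side): +32.1 kcal
By Hess's law, ΔH = (1)·(-19.6) + (3)·(-29.7) + (-1)·(-32.1) = -76.6 kcal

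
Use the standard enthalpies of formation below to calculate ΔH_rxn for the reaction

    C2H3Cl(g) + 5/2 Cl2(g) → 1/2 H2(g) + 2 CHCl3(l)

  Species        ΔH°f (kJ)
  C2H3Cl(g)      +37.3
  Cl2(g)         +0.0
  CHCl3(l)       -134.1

ΔH°rxn = Σ nΔHf°(products) − Σ nΔHf°(reactants).
Products: 1/2·(+0.0) + 2·(-134.1) = -268.2
Reactants: 1·(+37.3) + 5/2·(+0.0) = +37.3
ΔH_rxn = (-268.2) − (+37.3) = -305.5 kJ

ΔH_rxn = -305.5 kJ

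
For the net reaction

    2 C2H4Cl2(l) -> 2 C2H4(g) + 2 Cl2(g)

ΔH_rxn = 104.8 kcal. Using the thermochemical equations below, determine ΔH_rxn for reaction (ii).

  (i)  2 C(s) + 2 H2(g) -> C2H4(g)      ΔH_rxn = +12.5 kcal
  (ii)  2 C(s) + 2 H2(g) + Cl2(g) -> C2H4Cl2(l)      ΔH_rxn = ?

(i) × 2 (×2 to match 2 C2H4(g) in the target): (2)·(+12.5) = +25.0 kcal
(ii) reversed and × 2 (reverse to put C2H4Cl2(l) on the reactant side; ×2 to match 2 C2H4Cl2(l) in the target): contributes −2·x
+104.8 = (+25.0) − 2·x
x = (+104.8 − (+25.0)) / (-2) = -39.9 kcal

ΔH_rxn = -39.9 kcal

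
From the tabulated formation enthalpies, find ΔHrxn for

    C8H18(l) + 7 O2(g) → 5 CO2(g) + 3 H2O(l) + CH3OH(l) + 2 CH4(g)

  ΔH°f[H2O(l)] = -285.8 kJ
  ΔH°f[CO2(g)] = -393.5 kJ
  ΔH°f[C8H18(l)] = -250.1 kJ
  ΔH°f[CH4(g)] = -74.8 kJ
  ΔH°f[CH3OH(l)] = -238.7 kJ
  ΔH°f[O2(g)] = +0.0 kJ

ΔHrxn = -2963.1 kJ

Products: 5·(-393.5) + 3·(-285.8) + 1·(-238.7) + 2·(-74.8) = -3213.2
Reactants: 1·(-250.1) + 7·(+0.0) = -250.1
ΔHrxn = (-3213.2) − (-250.1) = -2963.1 kJ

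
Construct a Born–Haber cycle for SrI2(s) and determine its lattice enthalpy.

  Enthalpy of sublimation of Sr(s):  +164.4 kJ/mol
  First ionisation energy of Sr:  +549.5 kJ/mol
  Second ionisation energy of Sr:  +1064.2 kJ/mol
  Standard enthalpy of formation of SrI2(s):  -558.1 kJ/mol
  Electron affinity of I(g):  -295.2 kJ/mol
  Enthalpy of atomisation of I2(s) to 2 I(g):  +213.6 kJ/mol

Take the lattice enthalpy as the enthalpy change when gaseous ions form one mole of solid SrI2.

U = -1959.4 kJ/mol

ΔHf° = 1·ΔHsub + 1·(ΣIE) + 1·D(I2) + 2·EA + U
-558.1 = 1·(+164.4) + 1·(+1613.7) + 1·(+213.6) + 2·(-295.2) + U
U = -558.1 − (+1401.3) = -1959.4 kJ/mol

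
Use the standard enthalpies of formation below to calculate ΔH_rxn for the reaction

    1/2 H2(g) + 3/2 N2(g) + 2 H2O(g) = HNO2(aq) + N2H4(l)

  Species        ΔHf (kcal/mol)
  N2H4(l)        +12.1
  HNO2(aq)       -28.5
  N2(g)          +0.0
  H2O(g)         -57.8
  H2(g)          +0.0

ΔH_rxn = 99.2 kcal/mol

Products: 1·(-28.5) + 1·(+12.1) = -16.4
Reactants: 1/2·(+0.0) + 3/2·(+0.0) + 2·(-57.8) = -115.6
ΔH_rxn = (-16.4) − (-115.6) = 99.2 kcal/mol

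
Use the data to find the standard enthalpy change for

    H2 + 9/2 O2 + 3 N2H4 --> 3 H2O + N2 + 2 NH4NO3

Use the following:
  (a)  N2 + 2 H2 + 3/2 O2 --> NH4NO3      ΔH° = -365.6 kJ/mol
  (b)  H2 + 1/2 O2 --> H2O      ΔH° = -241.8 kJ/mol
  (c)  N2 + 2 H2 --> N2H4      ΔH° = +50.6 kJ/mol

ΔH° = -1608.4 kJ/mol

(a) × 2: (2)·(-365.6) = -731.2 kJ/mol
(b) × 3: (3)·(-241.8) = -725.4 kJ/mol
(c) reversed and × 3: (-3)·(+50.6) = -151.8 kJ/mol
Since enthalpy is a state function, ΔH° = (2)·(-365.6) + (3)·(-241.8) + (-3)·(+50.6) = -1608.4 kJ/mol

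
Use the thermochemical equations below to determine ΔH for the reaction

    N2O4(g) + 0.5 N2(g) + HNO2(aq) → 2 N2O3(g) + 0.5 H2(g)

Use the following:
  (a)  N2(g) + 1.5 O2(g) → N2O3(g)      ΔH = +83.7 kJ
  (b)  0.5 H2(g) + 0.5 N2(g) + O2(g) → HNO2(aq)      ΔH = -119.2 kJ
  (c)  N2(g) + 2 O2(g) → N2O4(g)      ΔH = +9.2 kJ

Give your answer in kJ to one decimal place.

ΔH = 277.4 kJ

(a) × 2: (2)·(+83.7) = +167.4 kJ
(b) reversed: +119.2 kJ
(c) reversed: -9.2 kJ
Since enthalpy is a state function, ΔH = (2)·(+83.7) + (-1)·(-119.2) + (-1)·(+9.2) = 277.4 kJ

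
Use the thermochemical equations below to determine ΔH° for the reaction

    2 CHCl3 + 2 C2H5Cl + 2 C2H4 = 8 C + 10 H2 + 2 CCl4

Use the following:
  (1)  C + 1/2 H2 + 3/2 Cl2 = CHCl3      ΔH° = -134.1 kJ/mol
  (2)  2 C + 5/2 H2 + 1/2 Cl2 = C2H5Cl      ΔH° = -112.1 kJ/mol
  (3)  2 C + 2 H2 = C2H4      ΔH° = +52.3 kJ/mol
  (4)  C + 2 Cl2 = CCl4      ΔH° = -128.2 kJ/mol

(1) reversed and × 2: (-2)·(-134.1) = +268.2 kJ/mol
(2) reversed and × 2: (-2)·(-112.1) = +224.2 kJ/mol
(3) reversed and × 2: (-2)·(+52.3) = -104.6 kJ/mol
(4) × 2: (2)·(-128.2) = -256.4 kJ/mol
Summing the manipulated equations, ΔH° = (-2)·(-134.1) + (-2)·(-112.1) + (-2)·(+52.3) + (2)·(-128.2) = 131.4 kJ/mol

ΔH° = 131.4 kJ/mol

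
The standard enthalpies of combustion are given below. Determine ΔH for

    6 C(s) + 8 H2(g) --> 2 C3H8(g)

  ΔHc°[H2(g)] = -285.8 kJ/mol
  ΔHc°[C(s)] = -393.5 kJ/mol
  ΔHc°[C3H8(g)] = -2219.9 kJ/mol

Using ΔH = Σ nΔHc°(reactants) − Σ nΔHc°(products):
= [6·(-393.5) + 8·(-285.8)] − [2·(-2219.9)]
= -207.6 kJ/mol

ΔH = -207.6 kJ/mol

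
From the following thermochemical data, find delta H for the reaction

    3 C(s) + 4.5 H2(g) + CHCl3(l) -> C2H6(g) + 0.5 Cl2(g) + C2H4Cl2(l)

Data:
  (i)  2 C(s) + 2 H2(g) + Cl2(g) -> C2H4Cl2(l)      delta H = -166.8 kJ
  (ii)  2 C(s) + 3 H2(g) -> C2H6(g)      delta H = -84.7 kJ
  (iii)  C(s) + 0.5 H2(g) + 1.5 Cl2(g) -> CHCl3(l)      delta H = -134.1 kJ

(i) as written (C2H4Cl2(l) already on the product side): -166.8 kJ
(ii) as written (C2H6(g) already on the product side): -84.7 kJ
(iii) reversed (CHCl3(l) must end up as a reactant): +134.1 kJ
delta H = (-166.8) + (-84.7) + (+134.1) = -117.4 kJ

delta H = -117.4 kJ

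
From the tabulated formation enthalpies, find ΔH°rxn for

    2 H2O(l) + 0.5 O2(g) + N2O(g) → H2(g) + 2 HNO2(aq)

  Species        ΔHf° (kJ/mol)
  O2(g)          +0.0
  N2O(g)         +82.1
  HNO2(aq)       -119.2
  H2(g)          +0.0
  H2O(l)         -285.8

ΔH°rxn = Σ nΔHf°(products) − Σ nΔHf°(reactants).
Products: 1·(+0.0) + 2·(-119.2) = -238.4
Reactants: 2·(-285.8) + 1/2·(+0.0) + 1·(+82.1) = -489.5
ΔH°rxn = (-238.4) − (-489.5) = 251.1 kJ/mol

ΔH°rxn = 251.1 kJ/mol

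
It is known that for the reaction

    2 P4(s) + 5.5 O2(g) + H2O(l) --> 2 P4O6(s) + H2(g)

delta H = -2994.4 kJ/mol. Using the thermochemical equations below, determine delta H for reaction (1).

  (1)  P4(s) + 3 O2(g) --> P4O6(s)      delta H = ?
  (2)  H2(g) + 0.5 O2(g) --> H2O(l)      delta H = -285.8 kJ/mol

(1) × 2: contributes 2·x
(2) reversed: +285.8 kJ/mol
-2994.4 = (+285.8) + 2·x
x = (-2994.4 − (+285.8)) / (2) = -1640.1 kJ/mol

delta H = -1640.1 kJ/mol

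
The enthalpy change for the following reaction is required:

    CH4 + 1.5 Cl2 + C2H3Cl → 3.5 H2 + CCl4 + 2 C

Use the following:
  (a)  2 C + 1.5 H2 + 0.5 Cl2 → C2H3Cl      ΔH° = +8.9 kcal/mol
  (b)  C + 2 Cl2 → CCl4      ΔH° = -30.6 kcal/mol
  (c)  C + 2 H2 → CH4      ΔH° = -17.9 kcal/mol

(a) reversed (C2H3Cl must end up as a reactant): -8.9 kcal/mol
(b) as written (CCl4 already on the product side): -30.6 kcal/mol
(c) reversed (CH4 must end up as a reactant): +17.9 kcal/mol
Combining the equations, ΔH° = (-8.9) + (-30.6) + (+17.9) = -21.6 kcal/mol

ΔH° = -21.6 kcal/mol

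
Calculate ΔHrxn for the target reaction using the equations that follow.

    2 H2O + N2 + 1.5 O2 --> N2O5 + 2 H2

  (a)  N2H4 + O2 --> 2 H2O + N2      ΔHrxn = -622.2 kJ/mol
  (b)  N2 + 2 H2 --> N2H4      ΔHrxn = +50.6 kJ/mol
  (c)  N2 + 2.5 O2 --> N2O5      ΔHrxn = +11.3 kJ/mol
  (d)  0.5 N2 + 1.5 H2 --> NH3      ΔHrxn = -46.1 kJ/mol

ΔHrxn = 582.9 kJ/mol

(a) reversed: +622.2 kJ/mol
(b) reversed: -50.6 kJ/mol
(c) as written: +11.3 kJ/mol
(d): not needed.
Combining the equations, ΔHrxn = (+622.2) + (-50.6) + (+11.3) = 582.9 kJ/mol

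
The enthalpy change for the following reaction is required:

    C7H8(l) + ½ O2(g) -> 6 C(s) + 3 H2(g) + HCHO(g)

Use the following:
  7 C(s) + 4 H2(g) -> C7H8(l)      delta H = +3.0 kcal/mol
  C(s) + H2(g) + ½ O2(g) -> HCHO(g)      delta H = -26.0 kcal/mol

equation 1 reversed (reverse to put C7H8(l) on the reactant side): -3.0 kcal/mol
equation 2 as written (HCHO(g) already on the product side): -26.0 kcal/mol
By Hess's law, delta H = (-1)·(+3.0) + (1)·(-26.0) = -29.0 kcal/mol

delta H = -29.0 kcal/mol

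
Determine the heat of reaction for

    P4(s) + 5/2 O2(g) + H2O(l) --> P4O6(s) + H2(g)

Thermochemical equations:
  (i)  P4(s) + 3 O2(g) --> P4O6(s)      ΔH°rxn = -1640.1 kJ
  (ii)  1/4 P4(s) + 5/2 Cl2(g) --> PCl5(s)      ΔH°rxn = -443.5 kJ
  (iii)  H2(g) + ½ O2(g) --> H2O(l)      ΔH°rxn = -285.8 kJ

ΔH°rxn = -1354.3 kJ

(i) as written (P4O6(s) already on the product side): -1640.1 kJ
(ii): not needed (Cl2(g) appears nowhere else).
(iii) reversed (H2O(l) must end up as a reactant): +285.8 kJ
Combining the equations, ΔH°rxn = (1)·(-1640.1) + (-1)·(-285.8) = -1354.3 kJ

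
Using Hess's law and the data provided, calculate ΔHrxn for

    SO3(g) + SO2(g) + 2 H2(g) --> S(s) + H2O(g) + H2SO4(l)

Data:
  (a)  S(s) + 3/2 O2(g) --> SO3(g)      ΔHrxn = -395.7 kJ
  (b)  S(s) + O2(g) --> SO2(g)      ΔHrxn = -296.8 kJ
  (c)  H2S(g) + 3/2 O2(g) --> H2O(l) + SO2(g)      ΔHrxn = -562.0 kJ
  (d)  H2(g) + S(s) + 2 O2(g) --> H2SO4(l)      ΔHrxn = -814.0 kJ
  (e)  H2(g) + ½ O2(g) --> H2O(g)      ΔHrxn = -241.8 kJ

(a) reversed (reverse to put SO3(g) on the reactant side): +395.7 kJ
(b) reversed: +296.8 kJ
(c): not needed (H2S(g) appears nowhere else).
(d) as written (H2SO4(l) already on the product side): -814.0 kJ
(e) as written (H2O(g) already on the product side): -241.8 kJ
ΔHrxn = (-1)·(-395.7) + (-1)·(-296.8) + (1)·(-814.0) + (1)·(-241.8) = -363.3 kJ

ΔHrxn = -363.3 kJ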